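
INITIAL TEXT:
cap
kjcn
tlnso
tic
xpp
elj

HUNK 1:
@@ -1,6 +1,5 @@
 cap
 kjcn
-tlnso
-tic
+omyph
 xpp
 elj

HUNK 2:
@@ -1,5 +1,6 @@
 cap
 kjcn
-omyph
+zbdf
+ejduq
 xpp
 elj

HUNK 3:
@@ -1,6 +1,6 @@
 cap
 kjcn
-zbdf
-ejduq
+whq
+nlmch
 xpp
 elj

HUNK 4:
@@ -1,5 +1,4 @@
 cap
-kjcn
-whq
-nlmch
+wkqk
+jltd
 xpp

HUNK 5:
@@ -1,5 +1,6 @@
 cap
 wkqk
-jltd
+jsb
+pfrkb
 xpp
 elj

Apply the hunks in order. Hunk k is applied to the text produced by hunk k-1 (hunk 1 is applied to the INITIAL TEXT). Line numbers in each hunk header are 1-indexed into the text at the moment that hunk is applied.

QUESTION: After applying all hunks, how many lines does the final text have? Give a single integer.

Hunk 1: at line 1 remove [tlnso,tic] add [omyph] -> 5 lines: cap kjcn omyph xpp elj
Hunk 2: at line 1 remove [omyph] add [zbdf,ejduq] -> 6 lines: cap kjcn zbdf ejduq xpp elj
Hunk 3: at line 1 remove [zbdf,ejduq] add [whq,nlmch] -> 6 lines: cap kjcn whq nlmch xpp elj
Hunk 4: at line 1 remove [kjcn,whq,nlmch] add [wkqk,jltd] -> 5 lines: cap wkqk jltd xpp elj
Hunk 5: at line 1 remove [jltd] add [jsb,pfrkb] -> 6 lines: cap wkqk jsb pfrkb xpp elj
Final line count: 6

Answer: 6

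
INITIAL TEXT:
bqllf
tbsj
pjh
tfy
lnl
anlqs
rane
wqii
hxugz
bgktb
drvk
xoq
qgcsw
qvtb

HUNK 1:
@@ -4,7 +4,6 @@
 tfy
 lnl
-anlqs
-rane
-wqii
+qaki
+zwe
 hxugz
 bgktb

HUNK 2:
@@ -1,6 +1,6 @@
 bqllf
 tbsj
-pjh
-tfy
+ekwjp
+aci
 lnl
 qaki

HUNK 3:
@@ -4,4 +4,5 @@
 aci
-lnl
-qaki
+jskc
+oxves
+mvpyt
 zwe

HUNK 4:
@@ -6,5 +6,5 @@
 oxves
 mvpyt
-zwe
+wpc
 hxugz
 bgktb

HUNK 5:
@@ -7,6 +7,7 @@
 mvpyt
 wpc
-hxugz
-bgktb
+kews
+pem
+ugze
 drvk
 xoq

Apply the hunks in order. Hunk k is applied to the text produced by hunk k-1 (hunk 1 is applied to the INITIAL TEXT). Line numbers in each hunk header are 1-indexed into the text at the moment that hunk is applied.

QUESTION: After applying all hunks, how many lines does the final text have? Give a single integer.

Hunk 1: at line 4 remove [anlqs,rane,wqii] add [qaki,zwe] -> 13 lines: bqllf tbsj pjh tfy lnl qaki zwe hxugz bgktb drvk xoq qgcsw qvtb
Hunk 2: at line 1 remove [pjh,tfy] add [ekwjp,aci] -> 13 lines: bqllf tbsj ekwjp aci lnl qaki zwe hxugz bgktb drvk xoq qgcsw qvtb
Hunk 3: at line 4 remove [lnl,qaki] add [jskc,oxves,mvpyt] -> 14 lines: bqllf tbsj ekwjp aci jskc oxves mvpyt zwe hxugz bgktb drvk xoq qgcsw qvtb
Hunk 4: at line 6 remove [zwe] add [wpc] -> 14 lines: bqllf tbsj ekwjp aci jskc oxves mvpyt wpc hxugz bgktb drvk xoq qgcsw qvtb
Hunk 5: at line 7 remove [hxugz,bgktb] add [kews,pem,ugze] -> 15 lines: bqllf tbsj ekwjp aci jskc oxves mvpyt wpc kews pem ugze drvk xoq qgcsw qvtb
Final line count: 15

Answer: 15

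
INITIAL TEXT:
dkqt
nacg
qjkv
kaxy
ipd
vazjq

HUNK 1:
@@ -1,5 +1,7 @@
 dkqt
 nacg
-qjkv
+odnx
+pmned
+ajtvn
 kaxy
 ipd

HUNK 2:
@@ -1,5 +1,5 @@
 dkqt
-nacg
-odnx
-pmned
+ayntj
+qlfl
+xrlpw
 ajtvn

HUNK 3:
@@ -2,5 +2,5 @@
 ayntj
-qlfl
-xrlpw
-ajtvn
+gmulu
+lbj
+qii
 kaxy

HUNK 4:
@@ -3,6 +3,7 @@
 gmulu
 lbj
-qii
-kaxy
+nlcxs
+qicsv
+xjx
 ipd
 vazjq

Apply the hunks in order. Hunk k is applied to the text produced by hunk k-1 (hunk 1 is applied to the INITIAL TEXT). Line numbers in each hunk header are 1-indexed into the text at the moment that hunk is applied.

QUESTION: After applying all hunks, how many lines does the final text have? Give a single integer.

Hunk 1: at line 1 remove [qjkv] add [odnx,pmned,ajtvn] -> 8 lines: dkqt nacg odnx pmned ajtvn kaxy ipd vazjq
Hunk 2: at line 1 remove [nacg,odnx,pmned] add [ayntj,qlfl,xrlpw] -> 8 lines: dkqt ayntj qlfl xrlpw ajtvn kaxy ipd vazjq
Hunk 3: at line 2 remove [qlfl,xrlpw,ajtvn] add [gmulu,lbj,qii] -> 8 lines: dkqt ayntj gmulu lbj qii kaxy ipd vazjq
Hunk 4: at line 3 remove [qii,kaxy] add [nlcxs,qicsv,xjx] -> 9 lines: dkqt ayntj gmulu lbj nlcxs qicsv xjx ipd vazjq
Final line count: 9

Answer: 9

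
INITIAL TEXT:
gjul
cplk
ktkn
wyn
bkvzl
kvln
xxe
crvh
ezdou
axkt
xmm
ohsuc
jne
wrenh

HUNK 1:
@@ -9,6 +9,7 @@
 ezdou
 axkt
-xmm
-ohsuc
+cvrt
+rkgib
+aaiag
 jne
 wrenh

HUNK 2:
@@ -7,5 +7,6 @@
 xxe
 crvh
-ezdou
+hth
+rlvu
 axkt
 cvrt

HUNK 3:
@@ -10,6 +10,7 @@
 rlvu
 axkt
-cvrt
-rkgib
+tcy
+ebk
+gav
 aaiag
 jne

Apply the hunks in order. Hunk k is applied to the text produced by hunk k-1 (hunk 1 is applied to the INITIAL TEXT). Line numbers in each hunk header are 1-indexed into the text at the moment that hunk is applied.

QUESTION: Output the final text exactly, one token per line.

Hunk 1: at line 9 remove [xmm,ohsuc] add [cvrt,rkgib,aaiag] -> 15 lines: gjul cplk ktkn wyn bkvzl kvln xxe crvh ezdou axkt cvrt rkgib aaiag jne wrenh
Hunk 2: at line 7 remove [ezdou] add [hth,rlvu] -> 16 lines: gjul cplk ktkn wyn bkvzl kvln xxe crvh hth rlvu axkt cvrt rkgib aaiag jne wrenh
Hunk 3: at line 10 remove [cvrt,rkgib] add [tcy,ebk,gav] -> 17 lines: gjul cplk ktkn wyn bkvzl kvln xxe crvh hth rlvu axkt tcy ebk gav aaiag jne wrenh

Answer: gjul
cplk
ktkn
wyn
bkvzl
kvln
xxe
crvh
hth
rlvu
axkt
tcy
ebk
gav
aaiag
jne
wrenh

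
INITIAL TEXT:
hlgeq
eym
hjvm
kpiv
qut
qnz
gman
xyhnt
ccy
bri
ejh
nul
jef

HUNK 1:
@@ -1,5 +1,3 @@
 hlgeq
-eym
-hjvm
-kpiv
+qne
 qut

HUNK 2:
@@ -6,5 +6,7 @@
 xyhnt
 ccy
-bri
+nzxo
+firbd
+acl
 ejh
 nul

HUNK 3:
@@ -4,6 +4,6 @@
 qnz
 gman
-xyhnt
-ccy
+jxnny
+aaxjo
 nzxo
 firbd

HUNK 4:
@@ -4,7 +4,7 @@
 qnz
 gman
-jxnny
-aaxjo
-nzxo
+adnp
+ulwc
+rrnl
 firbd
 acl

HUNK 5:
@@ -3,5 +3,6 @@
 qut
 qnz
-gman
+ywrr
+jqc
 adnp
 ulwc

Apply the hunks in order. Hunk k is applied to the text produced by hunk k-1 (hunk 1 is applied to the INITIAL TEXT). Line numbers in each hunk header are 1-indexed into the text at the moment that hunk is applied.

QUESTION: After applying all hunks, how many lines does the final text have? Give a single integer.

Answer: 14

Derivation:
Hunk 1: at line 1 remove [eym,hjvm,kpiv] add [qne] -> 11 lines: hlgeq qne qut qnz gman xyhnt ccy bri ejh nul jef
Hunk 2: at line 6 remove [bri] add [nzxo,firbd,acl] -> 13 lines: hlgeq qne qut qnz gman xyhnt ccy nzxo firbd acl ejh nul jef
Hunk 3: at line 4 remove [xyhnt,ccy] add [jxnny,aaxjo] -> 13 lines: hlgeq qne qut qnz gman jxnny aaxjo nzxo firbd acl ejh nul jef
Hunk 4: at line 4 remove [jxnny,aaxjo,nzxo] add [adnp,ulwc,rrnl] -> 13 lines: hlgeq qne qut qnz gman adnp ulwc rrnl firbd acl ejh nul jef
Hunk 5: at line 3 remove [gman] add [ywrr,jqc] -> 14 lines: hlgeq qne qut qnz ywrr jqc adnp ulwc rrnl firbd acl ejh nul jef
Final line count: 14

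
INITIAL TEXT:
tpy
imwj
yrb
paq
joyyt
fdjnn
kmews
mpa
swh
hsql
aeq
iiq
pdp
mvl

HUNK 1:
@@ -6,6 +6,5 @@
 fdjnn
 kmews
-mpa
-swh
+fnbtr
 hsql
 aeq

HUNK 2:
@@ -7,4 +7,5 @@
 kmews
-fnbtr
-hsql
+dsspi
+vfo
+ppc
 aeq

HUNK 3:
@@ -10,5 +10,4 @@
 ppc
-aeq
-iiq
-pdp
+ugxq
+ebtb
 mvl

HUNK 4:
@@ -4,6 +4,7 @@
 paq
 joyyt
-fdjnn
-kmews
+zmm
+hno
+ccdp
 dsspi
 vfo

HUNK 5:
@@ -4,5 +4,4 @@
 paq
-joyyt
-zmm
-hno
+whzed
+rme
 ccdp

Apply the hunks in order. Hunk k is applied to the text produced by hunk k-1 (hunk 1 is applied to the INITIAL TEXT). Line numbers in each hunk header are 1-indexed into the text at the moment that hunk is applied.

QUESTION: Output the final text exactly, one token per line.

Answer: tpy
imwj
yrb
paq
whzed
rme
ccdp
dsspi
vfo
ppc
ugxq
ebtb
mvl

Derivation:
Hunk 1: at line 6 remove [mpa,swh] add [fnbtr] -> 13 lines: tpy imwj yrb paq joyyt fdjnn kmews fnbtr hsql aeq iiq pdp mvl
Hunk 2: at line 7 remove [fnbtr,hsql] add [dsspi,vfo,ppc] -> 14 lines: tpy imwj yrb paq joyyt fdjnn kmews dsspi vfo ppc aeq iiq pdp mvl
Hunk 3: at line 10 remove [aeq,iiq,pdp] add [ugxq,ebtb] -> 13 lines: tpy imwj yrb paq joyyt fdjnn kmews dsspi vfo ppc ugxq ebtb mvl
Hunk 4: at line 4 remove [fdjnn,kmews] add [zmm,hno,ccdp] -> 14 lines: tpy imwj yrb paq joyyt zmm hno ccdp dsspi vfo ppc ugxq ebtb mvl
Hunk 5: at line 4 remove [joyyt,zmm,hno] add [whzed,rme] -> 13 lines: tpy imwj yrb paq whzed rme ccdp dsspi vfo ppc ugxq ebtb mvl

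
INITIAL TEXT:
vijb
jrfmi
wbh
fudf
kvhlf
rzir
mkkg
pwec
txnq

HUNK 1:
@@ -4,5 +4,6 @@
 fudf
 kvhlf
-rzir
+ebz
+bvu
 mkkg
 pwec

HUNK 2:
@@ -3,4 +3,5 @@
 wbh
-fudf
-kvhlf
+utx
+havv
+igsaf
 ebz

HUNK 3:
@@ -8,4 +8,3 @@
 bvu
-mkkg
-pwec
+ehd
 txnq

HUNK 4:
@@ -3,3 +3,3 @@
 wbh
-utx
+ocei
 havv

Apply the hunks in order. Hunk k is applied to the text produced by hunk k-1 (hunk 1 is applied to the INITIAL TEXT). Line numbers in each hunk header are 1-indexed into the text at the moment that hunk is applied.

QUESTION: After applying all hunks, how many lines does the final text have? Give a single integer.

Answer: 10

Derivation:
Hunk 1: at line 4 remove [rzir] add [ebz,bvu] -> 10 lines: vijb jrfmi wbh fudf kvhlf ebz bvu mkkg pwec txnq
Hunk 2: at line 3 remove [fudf,kvhlf] add [utx,havv,igsaf] -> 11 lines: vijb jrfmi wbh utx havv igsaf ebz bvu mkkg pwec txnq
Hunk 3: at line 8 remove [mkkg,pwec] add [ehd] -> 10 lines: vijb jrfmi wbh utx havv igsaf ebz bvu ehd txnq
Hunk 4: at line 3 remove [utx] add [ocei] -> 10 lines: vijb jrfmi wbh ocei havv igsaf ebz bvu ehd txnq
Final line count: 10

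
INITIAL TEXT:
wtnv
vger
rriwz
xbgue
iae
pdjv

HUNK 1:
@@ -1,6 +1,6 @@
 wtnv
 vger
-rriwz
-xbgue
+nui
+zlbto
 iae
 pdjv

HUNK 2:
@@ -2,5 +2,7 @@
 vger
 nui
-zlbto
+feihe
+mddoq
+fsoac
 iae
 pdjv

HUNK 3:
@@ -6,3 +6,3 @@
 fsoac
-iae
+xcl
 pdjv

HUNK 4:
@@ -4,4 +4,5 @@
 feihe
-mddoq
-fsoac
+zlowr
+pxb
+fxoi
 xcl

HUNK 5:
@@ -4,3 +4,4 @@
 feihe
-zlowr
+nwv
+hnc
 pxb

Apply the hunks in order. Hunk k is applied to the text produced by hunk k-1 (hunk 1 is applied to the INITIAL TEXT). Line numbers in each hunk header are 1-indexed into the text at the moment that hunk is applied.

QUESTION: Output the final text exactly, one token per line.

Hunk 1: at line 1 remove [rriwz,xbgue] add [nui,zlbto] -> 6 lines: wtnv vger nui zlbto iae pdjv
Hunk 2: at line 2 remove [zlbto] add [feihe,mddoq,fsoac] -> 8 lines: wtnv vger nui feihe mddoq fsoac iae pdjv
Hunk 3: at line 6 remove [iae] add [xcl] -> 8 lines: wtnv vger nui feihe mddoq fsoac xcl pdjv
Hunk 4: at line 4 remove [mddoq,fsoac] add [zlowr,pxb,fxoi] -> 9 lines: wtnv vger nui feihe zlowr pxb fxoi xcl pdjv
Hunk 5: at line 4 remove [zlowr] add [nwv,hnc] -> 10 lines: wtnv vger nui feihe nwv hnc pxb fxoi xcl pdjv

Answer: wtnv
vger
nui
feihe
nwv
hnc
pxb
fxoi
xcl
pdjv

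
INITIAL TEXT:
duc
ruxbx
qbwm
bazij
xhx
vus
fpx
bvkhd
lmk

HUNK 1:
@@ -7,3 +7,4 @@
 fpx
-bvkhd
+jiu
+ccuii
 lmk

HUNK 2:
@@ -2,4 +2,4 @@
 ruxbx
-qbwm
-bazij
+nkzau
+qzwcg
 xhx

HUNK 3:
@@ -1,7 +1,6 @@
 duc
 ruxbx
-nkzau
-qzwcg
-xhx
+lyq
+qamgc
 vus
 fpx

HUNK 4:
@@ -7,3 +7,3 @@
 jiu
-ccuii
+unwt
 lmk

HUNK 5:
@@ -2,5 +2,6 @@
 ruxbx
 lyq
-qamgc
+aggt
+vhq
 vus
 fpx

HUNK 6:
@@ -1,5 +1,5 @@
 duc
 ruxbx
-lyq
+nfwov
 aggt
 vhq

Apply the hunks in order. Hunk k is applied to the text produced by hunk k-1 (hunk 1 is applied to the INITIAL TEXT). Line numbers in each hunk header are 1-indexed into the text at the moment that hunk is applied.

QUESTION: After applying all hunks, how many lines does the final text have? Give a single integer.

Answer: 10

Derivation:
Hunk 1: at line 7 remove [bvkhd] add [jiu,ccuii] -> 10 lines: duc ruxbx qbwm bazij xhx vus fpx jiu ccuii lmk
Hunk 2: at line 2 remove [qbwm,bazij] add [nkzau,qzwcg] -> 10 lines: duc ruxbx nkzau qzwcg xhx vus fpx jiu ccuii lmk
Hunk 3: at line 1 remove [nkzau,qzwcg,xhx] add [lyq,qamgc] -> 9 lines: duc ruxbx lyq qamgc vus fpx jiu ccuii lmk
Hunk 4: at line 7 remove [ccuii] add [unwt] -> 9 lines: duc ruxbx lyq qamgc vus fpx jiu unwt lmk
Hunk 5: at line 2 remove [qamgc] add [aggt,vhq] -> 10 lines: duc ruxbx lyq aggt vhq vus fpx jiu unwt lmk
Hunk 6: at line 1 remove [lyq] add [nfwov] -> 10 lines: duc ruxbx nfwov aggt vhq vus fpx jiu unwt lmk
Final line count: 10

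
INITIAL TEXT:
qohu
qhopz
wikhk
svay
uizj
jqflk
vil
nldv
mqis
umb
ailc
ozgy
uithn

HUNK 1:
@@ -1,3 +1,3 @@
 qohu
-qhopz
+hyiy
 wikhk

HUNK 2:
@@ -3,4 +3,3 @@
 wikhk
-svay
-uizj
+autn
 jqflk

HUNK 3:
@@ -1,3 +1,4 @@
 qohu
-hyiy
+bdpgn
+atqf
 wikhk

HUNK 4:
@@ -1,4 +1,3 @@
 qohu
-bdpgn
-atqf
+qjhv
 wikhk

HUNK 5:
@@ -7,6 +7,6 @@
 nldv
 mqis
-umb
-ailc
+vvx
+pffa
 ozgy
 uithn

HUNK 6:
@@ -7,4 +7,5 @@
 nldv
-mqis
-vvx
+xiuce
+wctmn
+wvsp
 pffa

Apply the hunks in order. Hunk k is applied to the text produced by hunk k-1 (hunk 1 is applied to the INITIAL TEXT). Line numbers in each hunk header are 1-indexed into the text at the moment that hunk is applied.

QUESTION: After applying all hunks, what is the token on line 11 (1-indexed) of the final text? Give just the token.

Hunk 1: at line 1 remove [qhopz] add [hyiy] -> 13 lines: qohu hyiy wikhk svay uizj jqflk vil nldv mqis umb ailc ozgy uithn
Hunk 2: at line 3 remove [svay,uizj] add [autn] -> 12 lines: qohu hyiy wikhk autn jqflk vil nldv mqis umb ailc ozgy uithn
Hunk 3: at line 1 remove [hyiy] add [bdpgn,atqf] -> 13 lines: qohu bdpgn atqf wikhk autn jqflk vil nldv mqis umb ailc ozgy uithn
Hunk 4: at line 1 remove [bdpgn,atqf] add [qjhv] -> 12 lines: qohu qjhv wikhk autn jqflk vil nldv mqis umb ailc ozgy uithn
Hunk 5: at line 7 remove [umb,ailc] add [vvx,pffa] -> 12 lines: qohu qjhv wikhk autn jqflk vil nldv mqis vvx pffa ozgy uithn
Hunk 6: at line 7 remove [mqis,vvx] add [xiuce,wctmn,wvsp] -> 13 lines: qohu qjhv wikhk autn jqflk vil nldv xiuce wctmn wvsp pffa ozgy uithn
Final line 11: pffa

Answer: pffa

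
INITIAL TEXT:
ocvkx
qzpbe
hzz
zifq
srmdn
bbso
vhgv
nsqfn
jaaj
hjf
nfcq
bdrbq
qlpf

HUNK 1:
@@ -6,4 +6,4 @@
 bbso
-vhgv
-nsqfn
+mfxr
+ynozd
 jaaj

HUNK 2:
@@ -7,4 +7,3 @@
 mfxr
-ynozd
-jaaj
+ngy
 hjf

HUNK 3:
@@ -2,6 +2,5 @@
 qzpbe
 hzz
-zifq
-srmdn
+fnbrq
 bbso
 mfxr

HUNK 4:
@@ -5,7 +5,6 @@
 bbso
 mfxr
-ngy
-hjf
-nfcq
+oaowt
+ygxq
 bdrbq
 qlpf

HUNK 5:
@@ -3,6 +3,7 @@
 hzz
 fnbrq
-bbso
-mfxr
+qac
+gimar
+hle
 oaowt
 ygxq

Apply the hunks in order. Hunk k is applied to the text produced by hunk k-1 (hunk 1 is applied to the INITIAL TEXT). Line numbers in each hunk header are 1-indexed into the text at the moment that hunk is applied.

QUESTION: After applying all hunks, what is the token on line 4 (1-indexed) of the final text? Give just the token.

Hunk 1: at line 6 remove [vhgv,nsqfn] add [mfxr,ynozd] -> 13 lines: ocvkx qzpbe hzz zifq srmdn bbso mfxr ynozd jaaj hjf nfcq bdrbq qlpf
Hunk 2: at line 7 remove [ynozd,jaaj] add [ngy] -> 12 lines: ocvkx qzpbe hzz zifq srmdn bbso mfxr ngy hjf nfcq bdrbq qlpf
Hunk 3: at line 2 remove [zifq,srmdn] add [fnbrq] -> 11 lines: ocvkx qzpbe hzz fnbrq bbso mfxr ngy hjf nfcq bdrbq qlpf
Hunk 4: at line 5 remove [ngy,hjf,nfcq] add [oaowt,ygxq] -> 10 lines: ocvkx qzpbe hzz fnbrq bbso mfxr oaowt ygxq bdrbq qlpf
Hunk 5: at line 3 remove [bbso,mfxr] add [qac,gimar,hle] -> 11 lines: ocvkx qzpbe hzz fnbrq qac gimar hle oaowt ygxq bdrbq qlpf
Final line 4: fnbrq

Answer: fnbrq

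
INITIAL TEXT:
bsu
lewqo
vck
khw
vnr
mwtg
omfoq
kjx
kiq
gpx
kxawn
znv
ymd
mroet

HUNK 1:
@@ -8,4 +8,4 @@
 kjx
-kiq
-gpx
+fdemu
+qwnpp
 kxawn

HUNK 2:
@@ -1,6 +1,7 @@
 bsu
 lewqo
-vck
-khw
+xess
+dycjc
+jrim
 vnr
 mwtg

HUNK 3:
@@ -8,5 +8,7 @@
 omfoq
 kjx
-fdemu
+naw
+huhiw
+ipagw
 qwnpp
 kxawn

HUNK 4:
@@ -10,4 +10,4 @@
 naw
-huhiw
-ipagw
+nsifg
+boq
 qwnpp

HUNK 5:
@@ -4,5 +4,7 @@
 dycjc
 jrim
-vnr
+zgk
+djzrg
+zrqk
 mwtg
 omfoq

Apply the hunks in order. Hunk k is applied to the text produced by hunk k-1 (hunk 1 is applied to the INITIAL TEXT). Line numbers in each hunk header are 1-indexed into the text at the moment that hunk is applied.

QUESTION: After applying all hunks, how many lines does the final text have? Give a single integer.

Hunk 1: at line 8 remove [kiq,gpx] add [fdemu,qwnpp] -> 14 lines: bsu lewqo vck khw vnr mwtg omfoq kjx fdemu qwnpp kxawn znv ymd mroet
Hunk 2: at line 1 remove [vck,khw] add [xess,dycjc,jrim] -> 15 lines: bsu lewqo xess dycjc jrim vnr mwtg omfoq kjx fdemu qwnpp kxawn znv ymd mroet
Hunk 3: at line 8 remove [fdemu] add [naw,huhiw,ipagw] -> 17 lines: bsu lewqo xess dycjc jrim vnr mwtg omfoq kjx naw huhiw ipagw qwnpp kxawn znv ymd mroet
Hunk 4: at line 10 remove [huhiw,ipagw] add [nsifg,boq] -> 17 lines: bsu lewqo xess dycjc jrim vnr mwtg omfoq kjx naw nsifg boq qwnpp kxawn znv ymd mroet
Hunk 5: at line 4 remove [vnr] add [zgk,djzrg,zrqk] -> 19 lines: bsu lewqo xess dycjc jrim zgk djzrg zrqk mwtg omfoq kjx naw nsifg boq qwnpp kxawn znv ymd mroet
Final line count: 19

Answer: 19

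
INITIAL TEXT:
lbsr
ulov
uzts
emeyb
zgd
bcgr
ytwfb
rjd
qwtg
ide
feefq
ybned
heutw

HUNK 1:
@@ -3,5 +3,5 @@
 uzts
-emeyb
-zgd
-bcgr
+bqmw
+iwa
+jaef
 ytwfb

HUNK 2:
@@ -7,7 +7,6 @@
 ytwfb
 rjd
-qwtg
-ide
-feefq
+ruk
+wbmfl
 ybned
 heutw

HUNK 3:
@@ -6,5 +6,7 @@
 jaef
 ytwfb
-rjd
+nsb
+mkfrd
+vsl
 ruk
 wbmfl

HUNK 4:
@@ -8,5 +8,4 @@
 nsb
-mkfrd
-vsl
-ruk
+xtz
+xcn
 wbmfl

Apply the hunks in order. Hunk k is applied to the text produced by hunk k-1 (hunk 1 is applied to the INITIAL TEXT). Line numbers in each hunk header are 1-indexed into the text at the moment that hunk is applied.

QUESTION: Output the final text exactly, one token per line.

Answer: lbsr
ulov
uzts
bqmw
iwa
jaef
ytwfb
nsb
xtz
xcn
wbmfl
ybned
heutw

Derivation:
Hunk 1: at line 3 remove [emeyb,zgd,bcgr] add [bqmw,iwa,jaef] -> 13 lines: lbsr ulov uzts bqmw iwa jaef ytwfb rjd qwtg ide feefq ybned heutw
Hunk 2: at line 7 remove [qwtg,ide,feefq] add [ruk,wbmfl] -> 12 lines: lbsr ulov uzts bqmw iwa jaef ytwfb rjd ruk wbmfl ybned heutw
Hunk 3: at line 6 remove [rjd] add [nsb,mkfrd,vsl] -> 14 lines: lbsr ulov uzts bqmw iwa jaef ytwfb nsb mkfrd vsl ruk wbmfl ybned heutw
Hunk 4: at line 8 remove [mkfrd,vsl,ruk] add [xtz,xcn] -> 13 lines: lbsr ulov uzts bqmw iwa jaef ytwfb nsb xtz xcn wbmfl ybned heutw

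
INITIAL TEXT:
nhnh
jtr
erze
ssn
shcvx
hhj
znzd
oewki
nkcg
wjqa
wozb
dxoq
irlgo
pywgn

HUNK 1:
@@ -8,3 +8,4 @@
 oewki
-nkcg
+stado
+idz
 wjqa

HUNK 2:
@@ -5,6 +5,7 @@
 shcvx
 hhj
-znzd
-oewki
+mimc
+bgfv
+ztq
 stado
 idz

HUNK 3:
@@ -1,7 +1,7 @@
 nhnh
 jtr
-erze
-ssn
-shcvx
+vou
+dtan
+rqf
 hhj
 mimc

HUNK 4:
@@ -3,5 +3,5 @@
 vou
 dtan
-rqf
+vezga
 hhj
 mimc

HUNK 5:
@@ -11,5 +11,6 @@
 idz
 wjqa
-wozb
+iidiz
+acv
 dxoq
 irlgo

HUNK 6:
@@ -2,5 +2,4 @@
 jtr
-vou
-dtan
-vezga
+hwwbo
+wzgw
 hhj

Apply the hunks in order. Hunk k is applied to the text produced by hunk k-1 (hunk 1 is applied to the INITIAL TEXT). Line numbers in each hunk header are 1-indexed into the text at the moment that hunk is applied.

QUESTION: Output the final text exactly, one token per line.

Hunk 1: at line 8 remove [nkcg] add [stado,idz] -> 15 lines: nhnh jtr erze ssn shcvx hhj znzd oewki stado idz wjqa wozb dxoq irlgo pywgn
Hunk 2: at line 5 remove [znzd,oewki] add [mimc,bgfv,ztq] -> 16 lines: nhnh jtr erze ssn shcvx hhj mimc bgfv ztq stado idz wjqa wozb dxoq irlgo pywgn
Hunk 3: at line 1 remove [erze,ssn,shcvx] add [vou,dtan,rqf] -> 16 lines: nhnh jtr vou dtan rqf hhj mimc bgfv ztq stado idz wjqa wozb dxoq irlgo pywgn
Hunk 4: at line 3 remove [rqf] add [vezga] -> 16 lines: nhnh jtr vou dtan vezga hhj mimc bgfv ztq stado idz wjqa wozb dxoq irlgo pywgn
Hunk 5: at line 11 remove [wozb] add [iidiz,acv] -> 17 lines: nhnh jtr vou dtan vezga hhj mimc bgfv ztq stado idz wjqa iidiz acv dxoq irlgo pywgn
Hunk 6: at line 2 remove [vou,dtan,vezga] add [hwwbo,wzgw] -> 16 lines: nhnh jtr hwwbo wzgw hhj mimc bgfv ztq stado idz wjqa iidiz acv dxoq irlgo pywgn

Answer: nhnh
jtr
hwwbo
wzgw
hhj
mimc
bgfv
ztq
stado
idz
wjqa
iidiz
acv
dxoq
irlgo
pywgn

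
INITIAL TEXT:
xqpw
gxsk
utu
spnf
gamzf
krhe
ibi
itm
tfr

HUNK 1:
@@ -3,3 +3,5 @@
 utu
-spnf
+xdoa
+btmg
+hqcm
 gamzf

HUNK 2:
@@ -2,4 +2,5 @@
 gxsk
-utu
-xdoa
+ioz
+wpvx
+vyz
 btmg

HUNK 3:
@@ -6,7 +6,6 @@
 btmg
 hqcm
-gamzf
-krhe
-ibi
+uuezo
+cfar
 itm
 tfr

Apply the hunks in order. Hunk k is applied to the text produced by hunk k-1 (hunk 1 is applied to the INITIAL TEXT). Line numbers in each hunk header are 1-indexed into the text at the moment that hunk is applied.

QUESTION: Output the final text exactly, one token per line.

Hunk 1: at line 3 remove [spnf] add [xdoa,btmg,hqcm] -> 11 lines: xqpw gxsk utu xdoa btmg hqcm gamzf krhe ibi itm tfr
Hunk 2: at line 2 remove [utu,xdoa] add [ioz,wpvx,vyz] -> 12 lines: xqpw gxsk ioz wpvx vyz btmg hqcm gamzf krhe ibi itm tfr
Hunk 3: at line 6 remove [gamzf,krhe,ibi] add [uuezo,cfar] -> 11 lines: xqpw gxsk ioz wpvx vyz btmg hqcm uuezo cfar itm tfr

Answer: xqpw
gxsk
ioz
wpvx
vyz
btmg
hqcm
uuezo
cfar
itm
tfr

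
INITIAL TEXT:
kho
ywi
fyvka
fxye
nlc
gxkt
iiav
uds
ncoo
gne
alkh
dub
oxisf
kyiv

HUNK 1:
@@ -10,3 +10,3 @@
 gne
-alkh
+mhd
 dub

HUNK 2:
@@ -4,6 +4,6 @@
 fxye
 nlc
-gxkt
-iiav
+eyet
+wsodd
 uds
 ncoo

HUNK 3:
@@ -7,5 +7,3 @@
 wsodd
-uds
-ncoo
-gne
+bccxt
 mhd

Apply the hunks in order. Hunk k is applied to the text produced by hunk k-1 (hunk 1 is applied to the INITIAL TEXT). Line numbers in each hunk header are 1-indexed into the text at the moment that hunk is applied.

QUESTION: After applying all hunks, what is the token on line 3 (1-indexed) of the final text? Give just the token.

Answer: fyvka

Derivation:
Hunk 1: at line 10 remove [alkh] add [mhd] -> 14 lines: kho ywi fyvka fxye nlc gxkt iiav uds ncoo gne mhd dub oxisf kyiv
Hunk 2: at line 4 remove [gxkt,iiav] add [eyet,wsodd] -> 14 lines: kho ywi fyvka fxye nlc eyet wsodd uds ncoo gne mhd dub oxisf kyiv
Hunk 3: at line 7 remove [uds,ncoo,gne] add [bccxt] -> 12 lines: kho ywi fyvka fxye nlc eyet wsodd bccxt mhd dub oxisf kyiv
Final line 3: fyvka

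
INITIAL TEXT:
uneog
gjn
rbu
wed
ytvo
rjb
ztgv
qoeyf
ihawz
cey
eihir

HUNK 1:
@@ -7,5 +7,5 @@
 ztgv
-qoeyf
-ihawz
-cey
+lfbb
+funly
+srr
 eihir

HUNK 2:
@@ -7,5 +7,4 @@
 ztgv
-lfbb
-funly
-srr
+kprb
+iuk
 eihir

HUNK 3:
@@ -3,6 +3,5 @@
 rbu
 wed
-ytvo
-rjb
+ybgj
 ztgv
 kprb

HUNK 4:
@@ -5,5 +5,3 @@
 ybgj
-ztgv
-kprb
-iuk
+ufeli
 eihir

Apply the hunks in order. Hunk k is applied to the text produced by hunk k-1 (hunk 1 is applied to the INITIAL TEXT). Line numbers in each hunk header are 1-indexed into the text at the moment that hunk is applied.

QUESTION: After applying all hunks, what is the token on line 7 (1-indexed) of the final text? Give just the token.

Answer: eihir

Derivation:
Hunk 1: at line 7 remove [qoeyf,ihawz,cey] add [lfbb,funly,srr] -> 11 lines: uneog gjn rbu wed ytvo rjb ztgv lfbb funly srr eihir
Hunk 2: at line 7 remove [lfbb,funly,srr] add [kprb,iuk] -> 10 lines: uneog gjn rbu wed ytvo rjb ztgv kprb iuk eihir
Hunk 3: at line 3 remove [ytvo,rjb] add [ybgj] -> 9 lines: uneog gjn rbu wed ybgj ztgv kprb iuk eihir
Hunk 4: at line 5 remove [ztgv,kprb,iuk] add [ufeli] -> 7 lines: uneog gjn rbu wed ybgj ufeli eihir
Final line 7: eihir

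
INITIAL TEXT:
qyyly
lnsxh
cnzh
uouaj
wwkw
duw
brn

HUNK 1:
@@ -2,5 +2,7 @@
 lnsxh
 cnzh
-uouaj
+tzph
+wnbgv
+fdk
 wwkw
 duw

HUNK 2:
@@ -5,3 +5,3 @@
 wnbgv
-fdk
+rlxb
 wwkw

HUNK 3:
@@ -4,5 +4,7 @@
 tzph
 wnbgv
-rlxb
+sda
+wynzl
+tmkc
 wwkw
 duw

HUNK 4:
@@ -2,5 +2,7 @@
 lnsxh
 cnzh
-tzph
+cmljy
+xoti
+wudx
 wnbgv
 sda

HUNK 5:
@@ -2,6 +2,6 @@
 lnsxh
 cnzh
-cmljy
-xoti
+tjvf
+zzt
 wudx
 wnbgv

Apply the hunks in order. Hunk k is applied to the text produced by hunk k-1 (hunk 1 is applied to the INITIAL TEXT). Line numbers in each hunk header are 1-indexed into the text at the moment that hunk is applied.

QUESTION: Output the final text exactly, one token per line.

Hunk 1: at line 2 remove [uouaj] add [tzph,wnbgv,fdk] -> 9 lines: qyyly lnsxh cnzh tzph wnbgv fdk wwkw duw brn
Hunk 2: at line 5 remove [fdk] add [rlxb] -> 9 lines: qyyly lnsxh cnzh tzph wnbgv rlxb wwkw duw brn
Hunk 3: at line 4 remove [rlxb] add [sda,wynzl,tmkc] -> 11 lines: qyyly lnsxh cnzh tzph wnbgv sda wynzl tmkc wwkw duw brn
Hunk 4: at line 2 remove [tzph] add [cmljy,xoti,wudx] -> 13 lines: qyyly lnsxh cnzh cmljy xoti wudx wnbgv sda wynzl tmkc wwkw duw brn
Hunk 5: at line 2 remove [cmljy,xoti] add [tjvf,zzt] -> 13 lines: qyyly lnsxh cnzh tjvf zzt wudx wnbgv sda wynzl tmkc wwkw duw brn

Answer: qyyly
lnsxh
cnzh
tjvf
zzt
wudx
wnbgv
sda
wynzl
tmkc
wwkw
duw
brn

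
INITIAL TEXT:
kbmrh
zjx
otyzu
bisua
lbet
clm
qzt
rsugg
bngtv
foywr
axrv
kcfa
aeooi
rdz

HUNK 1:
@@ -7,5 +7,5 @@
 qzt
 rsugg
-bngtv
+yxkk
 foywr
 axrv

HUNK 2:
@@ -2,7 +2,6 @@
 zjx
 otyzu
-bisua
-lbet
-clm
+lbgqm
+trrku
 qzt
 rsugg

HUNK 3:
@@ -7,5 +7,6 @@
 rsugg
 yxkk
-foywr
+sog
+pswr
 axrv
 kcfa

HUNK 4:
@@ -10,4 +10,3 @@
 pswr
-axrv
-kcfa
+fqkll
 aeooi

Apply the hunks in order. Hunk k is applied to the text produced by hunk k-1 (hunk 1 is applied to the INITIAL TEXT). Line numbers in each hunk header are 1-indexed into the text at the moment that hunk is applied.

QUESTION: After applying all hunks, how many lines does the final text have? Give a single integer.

Hunk 1: at line 7 remove [bngtv] add [yxkk] -> 14 lines: kbmrh zjx otyzu bisua lbet clm qzt rsugg yxkk foywr axrv kcfa aeooi rdz
Hunk 2: at line 2 remove [bisua,lbet,clm] add [lbgqm,trrku] -> 13 lines: kbmrh zjx otyzu lbgqm trrku qzt rsugg yxkk foywr axrv kcfa aeooi rdz
Hunk 3: at line 7 remove [foywr] add [sog,pswr] -> 14 lines: kbmrh zjx otyzu lbgqm trrku qzt rsugg yxkk sog pswr axrv kcfa aeooi rdz
Hunk 4: at line 10 remove [axrv,kcfa] add [fqkll] -> 13 lines: kbmrh zjx otyzu lbgqm trrku qzt rsugg yxkk sog pswr fqkll aeooi rdz
Final line count: 13

Answer: 13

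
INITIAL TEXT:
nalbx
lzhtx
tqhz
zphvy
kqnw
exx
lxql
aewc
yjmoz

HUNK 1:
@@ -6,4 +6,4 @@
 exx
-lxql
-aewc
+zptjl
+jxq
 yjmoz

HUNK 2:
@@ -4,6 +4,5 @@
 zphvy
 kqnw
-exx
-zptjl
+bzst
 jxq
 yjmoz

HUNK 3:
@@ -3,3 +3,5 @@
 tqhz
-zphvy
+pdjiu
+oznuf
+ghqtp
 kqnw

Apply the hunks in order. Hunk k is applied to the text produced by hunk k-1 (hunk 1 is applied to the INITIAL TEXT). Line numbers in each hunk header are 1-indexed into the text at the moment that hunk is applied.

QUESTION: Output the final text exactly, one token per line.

Hunk 1: at line 6 remove [lxql,aewc] add [zptjl,jxq] -> 9 lines: nalbx lzhtx tqhz zphvy kqnw exx zptjl jxq yjmoz
Hunk 2: at line 4 remove [exx,zptjl] add [bzst] -> 8 lines: nalbx lzhtx tqhz zphvy kqnw bzst jxq yjmoz
Hunk 3: at line 3 remove [zphvy] add [pdjiu,oznuf,ghqtp] -> 10 lines: nalbx lzhtx tqhz pdjiu oznuf ghqtp kqnw bzst jxq yjmoz

Answer: nalbx
lzhtx
tqhz
pdjiu
oznuf
ghqtp
kqnw
bzst
jxq
yjmoz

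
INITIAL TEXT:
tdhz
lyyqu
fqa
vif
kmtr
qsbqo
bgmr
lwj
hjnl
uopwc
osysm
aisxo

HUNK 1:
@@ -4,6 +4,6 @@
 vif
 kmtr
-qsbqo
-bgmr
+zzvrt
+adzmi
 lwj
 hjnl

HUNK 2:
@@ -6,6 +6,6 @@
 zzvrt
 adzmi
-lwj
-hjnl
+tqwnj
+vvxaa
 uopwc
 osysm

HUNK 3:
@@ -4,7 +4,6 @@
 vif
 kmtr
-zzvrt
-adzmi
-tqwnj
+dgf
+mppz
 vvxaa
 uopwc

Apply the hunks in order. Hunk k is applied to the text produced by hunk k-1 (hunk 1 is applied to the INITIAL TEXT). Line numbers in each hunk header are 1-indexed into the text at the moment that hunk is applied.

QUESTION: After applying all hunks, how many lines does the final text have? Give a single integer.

Answer: 11

Derivation:
Hunk 1: at line 4 remove [qsbqo,bgmr] add [zzvrt,adzmi] -> 12 lines: tdhz lyyqu fqa vif kmtr zzvrt adzmi lwj hjnl uopwc osysm aisxo
Hunk 2: at line 6 remove [lwj,hjnl] add [tqwnj,vvxaa] -> 12 lines: tdhz lyyqu fqa vif kmtr zzvrt adzmi tqwnj vvxaa uopwc osysm aisxo
Hunk 3: at line 4 remove [zzvrt,adzmi,tqwnj] add [dgf,mppz] -> 11 lines: tdhz lyyqu fqa vif kmtr dgf mppz vvxaa uopwc osysm aisxo
Final line count: 11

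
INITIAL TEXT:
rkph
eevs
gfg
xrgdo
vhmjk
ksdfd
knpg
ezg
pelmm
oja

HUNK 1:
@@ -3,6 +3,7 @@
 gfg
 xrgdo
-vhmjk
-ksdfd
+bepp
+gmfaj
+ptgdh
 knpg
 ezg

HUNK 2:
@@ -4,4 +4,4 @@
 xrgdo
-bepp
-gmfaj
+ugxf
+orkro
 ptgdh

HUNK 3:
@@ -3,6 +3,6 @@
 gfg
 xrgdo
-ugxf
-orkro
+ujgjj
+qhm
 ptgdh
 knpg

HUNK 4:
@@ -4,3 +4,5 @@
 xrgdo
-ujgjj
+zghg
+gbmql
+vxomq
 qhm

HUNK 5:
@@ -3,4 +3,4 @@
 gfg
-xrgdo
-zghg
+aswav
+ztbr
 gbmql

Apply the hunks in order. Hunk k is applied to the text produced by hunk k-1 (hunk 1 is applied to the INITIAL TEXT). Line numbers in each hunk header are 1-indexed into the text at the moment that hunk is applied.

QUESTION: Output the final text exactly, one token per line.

Answer: rkph
eevs
gfg
aswav
ztbr
gbmql
vxomq
qhm
ptgdh
knpg
ezg
pelmm
oja

Derivation:
Hunk 1: at line 3 remove [vhmjk,ksdfd] add [bepp,gmfaj,ptgdh] -> 11 lines: rkph eevs gfg xrgdo bepp gmfaj ptgdh knpg ezg pelmm oja
Hunk 2: at line 4 remove [bepp,gmfaj] add [ugxf,orkro] -> 11 lines: rkph eevs gfg xrgdo ugxf orkro ptgdh knpg ezg pelmm oja
Hunk 3: at line 3 remove [ugxf,orkro] add [ujgjj,qhm] -> 11 lines: rkph eevs gfg xrgdo ujgjj qhm ptgdh knpg ezg pelmm oja
Hunk 4: at line 4 remove [ujgjj] add [zghg,gbmql,vxomq] -> 13 lines: rkph eevs gfg xrgdo zghg gbmql vxomq qhm ptgdh knpg ezg pelmm oja
Hunk 5: at line 3 remove [xrgdo,zghg] add [aswav,ztbr] -> 13 lines: rkph eevs gfg aswav ztbr gbmql vxomq qhm ptgdh knpg ezg pelmm oja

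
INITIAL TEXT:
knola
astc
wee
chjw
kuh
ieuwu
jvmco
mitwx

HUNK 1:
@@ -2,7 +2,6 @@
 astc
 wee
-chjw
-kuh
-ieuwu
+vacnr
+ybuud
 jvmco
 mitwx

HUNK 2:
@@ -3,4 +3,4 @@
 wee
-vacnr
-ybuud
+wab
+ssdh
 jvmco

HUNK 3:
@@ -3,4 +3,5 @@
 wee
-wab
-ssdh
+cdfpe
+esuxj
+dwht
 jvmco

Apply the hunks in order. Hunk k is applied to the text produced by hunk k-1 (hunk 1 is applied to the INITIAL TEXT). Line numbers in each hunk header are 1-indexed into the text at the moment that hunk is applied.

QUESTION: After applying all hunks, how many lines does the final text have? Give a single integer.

Answer: 8

Derivation:
Hunk 1: at line 2 remove [chjw,kuh,ieuwu] add [vacnr,ybuud] -> 7 lines: knola astc wee vacnr ybuud jvmco mitwx
Hunk 2: at line 3 remove [vacnr,ybuud] add [wab,ssdh] -> 7 lines: knola astc wee wab ssdh jvmco mitwx
Hunk 3: at line 3 remove [wab,ssdh] add [cdfpe,esuxj,dwht] -> 8 lines: knola astc wee cdfpe esuxj dwht jvmco mitwx
Final line count: 8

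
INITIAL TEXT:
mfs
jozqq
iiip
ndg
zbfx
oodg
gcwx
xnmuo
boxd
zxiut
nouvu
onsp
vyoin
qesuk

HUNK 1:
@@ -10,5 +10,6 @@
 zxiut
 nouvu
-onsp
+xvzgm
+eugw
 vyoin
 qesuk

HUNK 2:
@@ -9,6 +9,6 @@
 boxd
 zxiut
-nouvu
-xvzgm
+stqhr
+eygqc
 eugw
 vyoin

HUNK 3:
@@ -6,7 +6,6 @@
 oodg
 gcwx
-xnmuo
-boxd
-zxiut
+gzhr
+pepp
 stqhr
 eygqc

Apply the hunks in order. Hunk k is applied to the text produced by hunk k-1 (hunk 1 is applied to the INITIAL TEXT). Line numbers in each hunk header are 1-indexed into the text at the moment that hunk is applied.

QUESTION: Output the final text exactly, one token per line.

Hunk 1: at line 10 remove [onsp] add [xvzgm,eugw] -> 15 lines: mfs jozqq iiip ndg zbfx oodg gcwx xnmuo boxd zxiut nouvu xvzgm eugw vyoin qesuk
Hunk 2: at line 9 remove [nouvu,xvzgm] add [stqhr,eygqc] -> 15 lines: mfs jozqq iiip ndg zbfx oodg gcwx xnmuo boxd zxiut stqhr eygqc eugw vyoin qesuk
Hunk 3: at line 6 remove [xnmuo,boxd,zxiut] add [gzhr,pepp] -> 14 lines: mfs jozqq iiip ndg zbfx oodg gcwx gzhr pepp stqhr eygqc eugw vyoin qesuk

Answer: mfs
jozqq
iiip
ndg
zbfx
oodg
gcwx
gzhr
pepp
stqhr
eygqc
eugw
vyoin
qesuk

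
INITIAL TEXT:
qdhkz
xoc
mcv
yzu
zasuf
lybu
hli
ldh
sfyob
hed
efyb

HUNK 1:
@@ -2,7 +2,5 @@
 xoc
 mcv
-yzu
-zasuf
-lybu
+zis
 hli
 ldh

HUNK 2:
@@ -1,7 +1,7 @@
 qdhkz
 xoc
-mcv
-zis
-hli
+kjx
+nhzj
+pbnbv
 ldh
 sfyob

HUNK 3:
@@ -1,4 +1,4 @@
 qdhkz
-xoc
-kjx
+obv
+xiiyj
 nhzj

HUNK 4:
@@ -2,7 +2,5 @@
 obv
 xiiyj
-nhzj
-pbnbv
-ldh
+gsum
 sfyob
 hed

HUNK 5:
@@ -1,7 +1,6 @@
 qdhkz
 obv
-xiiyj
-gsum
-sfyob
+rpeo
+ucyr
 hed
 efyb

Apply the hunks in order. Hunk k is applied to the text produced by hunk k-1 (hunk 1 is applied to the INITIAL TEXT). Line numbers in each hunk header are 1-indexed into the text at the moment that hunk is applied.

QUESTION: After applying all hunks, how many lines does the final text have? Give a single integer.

Hunk 1: at line 2 remove [yzu,zasuf,lybu] add [zis] -> 9 lines: qdhkz xoc mcv zis hli ldh sfyob hed efyb
Hunk 2: at line 1 remove [mcv,zis,hli] add [kjx,nhzj,pbnbv] -> 9 lines: qdhkz xoc kjx nhzj pbnbv ldh sfyob hed efyb
Hunk 3: at line 1 remove [xoc,kjx] add [obv,xiiyj] -> 9 lines: qdhkz obv xiiyj nhzj pbnbv ldh sfyob hed efyb
Hunk 4: at line 2 remove [nhzj,pbnbv,ldh] add [gsum] -> 7 lines: qdhkz obv xiiyj gsum sfyob hed efyb
Hunk 5: at line 1 remove [xiiyj,gsum,sfyob] add [rpeo,ucyr] -> 6 lines: qdhkz obv rpeo ucyr hed efyb
Final line count: 6

Answer: 6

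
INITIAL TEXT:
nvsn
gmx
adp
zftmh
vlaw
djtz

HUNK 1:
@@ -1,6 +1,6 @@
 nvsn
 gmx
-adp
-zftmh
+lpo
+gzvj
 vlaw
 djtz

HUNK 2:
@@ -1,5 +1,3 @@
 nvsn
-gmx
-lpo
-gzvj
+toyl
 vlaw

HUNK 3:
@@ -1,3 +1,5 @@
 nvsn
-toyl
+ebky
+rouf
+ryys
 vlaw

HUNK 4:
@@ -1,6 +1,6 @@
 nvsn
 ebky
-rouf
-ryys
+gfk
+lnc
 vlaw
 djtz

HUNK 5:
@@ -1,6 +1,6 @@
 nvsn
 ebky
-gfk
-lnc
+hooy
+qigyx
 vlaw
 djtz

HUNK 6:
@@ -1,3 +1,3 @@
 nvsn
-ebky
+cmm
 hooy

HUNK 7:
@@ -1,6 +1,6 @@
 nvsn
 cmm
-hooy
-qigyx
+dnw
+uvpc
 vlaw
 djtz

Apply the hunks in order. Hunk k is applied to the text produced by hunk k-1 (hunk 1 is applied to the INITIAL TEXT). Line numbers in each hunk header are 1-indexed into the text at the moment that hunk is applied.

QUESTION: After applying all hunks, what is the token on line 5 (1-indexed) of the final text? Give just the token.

Answer: vlaw

Derivation:
Hunk 1: at line 1 remove [adp,zftmh] add [lpo,gzvj] -> 6 lines: nvsn gmx lpo gzvj vlaw djtz
Hunk 2: at line 1 remove [gmx,lpo,gzvj] add [toyl] -> 4 lines: nvsn toyl vlaw djtz
Hunk 3: at line 1 remove [toyl] add [ebky,rouf,ryys] -> 6 lines: nvsn ebky rouf ryys vlaw djtz
Hunk 4: at line 1 remove [rouf,ryys] add [gfk,lnc] -> 6 lines: nvsn ebky gfk lnc vlaw djtz
Hunk 5: at line 1 remove [gfk,lnc] add [hooy,qigyx] -> 6 lines: nvsn ebky hooy qigyx vlaw djtz
Hunk 6: at line 1 remove [ebky] add [cmm] -> 6 lines: nvsn cmm hooy qigyx vlaw djtz
Hunk 7: at line 1 remove [hooy,qigyx] add [dnw,uvpc] -> 6 lines: nvsn cmm dnw uvpc vlaw djtz
Final line 5: vlaw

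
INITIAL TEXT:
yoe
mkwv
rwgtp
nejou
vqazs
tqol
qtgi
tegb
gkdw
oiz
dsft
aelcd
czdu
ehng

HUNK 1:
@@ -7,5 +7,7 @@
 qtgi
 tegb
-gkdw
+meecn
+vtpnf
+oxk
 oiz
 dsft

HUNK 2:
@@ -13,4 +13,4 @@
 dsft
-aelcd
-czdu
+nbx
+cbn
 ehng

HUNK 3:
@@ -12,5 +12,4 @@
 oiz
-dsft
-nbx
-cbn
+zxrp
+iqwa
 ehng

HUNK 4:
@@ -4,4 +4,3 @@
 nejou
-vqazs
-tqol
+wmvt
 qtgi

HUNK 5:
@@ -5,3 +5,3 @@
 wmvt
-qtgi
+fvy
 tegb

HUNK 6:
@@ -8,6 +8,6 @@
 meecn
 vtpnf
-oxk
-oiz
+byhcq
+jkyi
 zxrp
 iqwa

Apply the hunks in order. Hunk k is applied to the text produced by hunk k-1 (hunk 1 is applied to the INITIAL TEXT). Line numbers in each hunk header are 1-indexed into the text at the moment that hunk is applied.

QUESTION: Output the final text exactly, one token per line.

Answer: yoe
mkwv
rwgtp
nejou
wmvt
fvy
tegb
meecn
vtpnf
byhcq
jkyi
zxrp
iqwa
ehng

Derivation:
Hunk 1: at line 7 remove [gkdw] add [meecn,vtpnf,oxk] -> 16 lines: yoe mkwv rwgtp nejou vqazs tqol qtgi tegb meecn vtpnf oxk oiz dsft aelcd czdu ehng
Hunk 2: at line 13 remove [aelcd,czdu] add [nbx,cbn] -> 16 lines: yoe mkwv rwgtp nejou vqazs tqol qtgi tegb meecn vtpnf oxk oiz dsft nbx cbn ehng
Hunk 3: at line 12 remove [dsft,nbx,cbn] add [zxrp,iqwa] -> 15 lines: yoe mkwv rwgtp nejou vqazs tqol qtgi tegb meecn vtpnf oxk oiz zxrp iqwa ehng
Hunk 4: at line 4 remove [vqazs,tqol] add [wmvt] -> 14 lines: yoe mkwv rwgtp nejou wmvt qtgi tegb meecn vtpnf oxk oiz zxrp iqwa ehng
Hunk 5: at line 5 remove [qtgi] add [fvy] -> 14 lines: yoe mkwv rwgtp nejou wmvt fvy tegb meecn vtpnf oxk oiz zxrp iqwa ehng
Hunk 6: at line 8 remove [oxk,oiz] add [byhcq,jkyi] -> 14 lines: yoe mkwv rwgtp nejou wmvt fvy tegb meecn vtpnf byhcq jkyi zxrp iqwa ehng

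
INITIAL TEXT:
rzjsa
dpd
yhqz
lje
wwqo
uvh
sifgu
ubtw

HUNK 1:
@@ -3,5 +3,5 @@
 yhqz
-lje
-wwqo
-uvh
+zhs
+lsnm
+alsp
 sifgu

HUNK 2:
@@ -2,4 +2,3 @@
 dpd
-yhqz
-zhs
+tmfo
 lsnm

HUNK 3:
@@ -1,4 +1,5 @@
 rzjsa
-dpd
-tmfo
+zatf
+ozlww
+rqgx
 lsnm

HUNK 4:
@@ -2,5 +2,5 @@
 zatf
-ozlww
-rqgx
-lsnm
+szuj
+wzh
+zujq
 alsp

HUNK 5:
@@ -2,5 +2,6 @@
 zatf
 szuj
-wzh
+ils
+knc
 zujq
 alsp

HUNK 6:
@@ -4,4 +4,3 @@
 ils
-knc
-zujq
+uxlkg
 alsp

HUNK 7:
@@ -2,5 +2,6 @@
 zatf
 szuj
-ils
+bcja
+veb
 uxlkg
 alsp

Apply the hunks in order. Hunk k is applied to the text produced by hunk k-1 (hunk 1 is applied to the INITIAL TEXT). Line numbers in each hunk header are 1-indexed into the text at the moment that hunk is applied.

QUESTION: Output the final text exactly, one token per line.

Answer: rzjsa
zatf
szuj
bcja
veb
uxlkg
alsp
sifgu
ubtw

Derivation:
Hunk 1: at line 3 remove [lje,wwqo,uvh] add [zhs,lsnm,alsp] -> 8 lines: rzjsa dpd yhqz zhs lsnm alsp sifgu ubtw
Hunk 2: at line 2 remove [yhqz,zhs] add [tmfo] -> 7 lines: rzjsa dpd tmfo lsnm alsp sifgu ubtw
Hunk 3: at line 1 remove [dpd,tmfo] add [zatf,ozlww,rqgx] -> 8 lines: rzjsa zatf ozlww rqgx lsnm alsp sifgu ubtw
Hunk 4: at line 2 remove [ozlww,rqgx,lsnm] add [szuj,wzh,zujq] -> 8 lines: rzjsa zatf szuj wzh zujq alsp sifgu ubtw
Hunk 5: at line 2 remove [wzh] add [ils,knc] -> 9 lines: rzjsa zatf szuj ils knc zujq alsp sifgu ubtw
Hunk 6: at line 4 remove [knc,zujq] add [uxlkg] -> 8 lines: rzjsa zatf szuj ils uxlkg alsp sifgu ubtw
Hunk 7: at line 2 remove [ils] add [bcja,veb] -> 9 lines: rzjsa zatf szuj bcja veb uxlkg alsp sifgu ubtw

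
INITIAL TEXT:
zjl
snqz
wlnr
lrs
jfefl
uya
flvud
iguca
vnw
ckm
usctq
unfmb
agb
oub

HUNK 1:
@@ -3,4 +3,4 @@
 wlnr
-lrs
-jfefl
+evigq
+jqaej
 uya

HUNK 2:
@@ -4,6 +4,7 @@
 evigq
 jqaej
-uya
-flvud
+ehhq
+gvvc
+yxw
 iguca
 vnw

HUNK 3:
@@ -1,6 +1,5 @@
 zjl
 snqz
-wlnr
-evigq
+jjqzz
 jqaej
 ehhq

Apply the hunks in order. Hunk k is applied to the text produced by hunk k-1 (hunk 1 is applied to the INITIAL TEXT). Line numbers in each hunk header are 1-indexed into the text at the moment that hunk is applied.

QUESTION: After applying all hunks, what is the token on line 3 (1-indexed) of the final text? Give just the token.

Answer: jjqzz

Derivation:
Hunk 1: at line 3 remove [lrs,jfefl] add [evigq,jqaej] -> 14 lines: zjl snqz wlnr evigq jqaej uya flvud iguca vnw ckm usctq unfmb agb oub
Hunk 2: at line 4 remove [uya,flvud] add [ehhq,gvvc,yxw] -> 15 lines: zjl snqz wlnr evigq jqaej ehhq gvvc yxw iguca vnw ckm usctq unfmb agb oub
Hunk 3: at line 1 remove [wlnr,evigq] add [jjqzz] -> 14 lines: zjl snqz jjqzz jqaej ehhq gvvc yxw iguca vnw ckm usctq unfmb agb oub
Final line 3: jjqzz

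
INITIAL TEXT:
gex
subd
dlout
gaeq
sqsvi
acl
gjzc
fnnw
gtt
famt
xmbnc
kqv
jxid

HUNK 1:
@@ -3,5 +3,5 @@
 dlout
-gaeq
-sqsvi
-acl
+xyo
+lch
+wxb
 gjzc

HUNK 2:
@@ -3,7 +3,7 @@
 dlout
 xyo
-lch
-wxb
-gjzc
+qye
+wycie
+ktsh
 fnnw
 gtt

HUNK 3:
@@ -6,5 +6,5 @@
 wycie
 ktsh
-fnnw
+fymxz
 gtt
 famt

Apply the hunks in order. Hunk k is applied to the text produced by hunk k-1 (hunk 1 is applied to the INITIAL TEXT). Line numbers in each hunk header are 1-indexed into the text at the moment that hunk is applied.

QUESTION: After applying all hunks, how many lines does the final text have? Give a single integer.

Hunk 1: at line 3 remove [gaeq,sqsvi,acl] add [xyo,lch,wxb] -> 13 lines: gex subd dlout xyo lch wxb gjzc fnnw gtt famt xmbnc kqv jxid
Hunk 2: at line 3 remove [lch,wxb,gjzc] add [qye,wycie,ktsh] -> 13 lines: gex subd dlout xyo qye wycie ktsh fnnw gtt famt xmbnc kqv jxid
Hunk 3: at line 6 remove [fnnw] add [fymxz] -> 13 lines: gex subd dlout xyo qye wycie ktsh fymxz gtt famt xmbnc kqv jxid
Final line count: 13

Answer: 13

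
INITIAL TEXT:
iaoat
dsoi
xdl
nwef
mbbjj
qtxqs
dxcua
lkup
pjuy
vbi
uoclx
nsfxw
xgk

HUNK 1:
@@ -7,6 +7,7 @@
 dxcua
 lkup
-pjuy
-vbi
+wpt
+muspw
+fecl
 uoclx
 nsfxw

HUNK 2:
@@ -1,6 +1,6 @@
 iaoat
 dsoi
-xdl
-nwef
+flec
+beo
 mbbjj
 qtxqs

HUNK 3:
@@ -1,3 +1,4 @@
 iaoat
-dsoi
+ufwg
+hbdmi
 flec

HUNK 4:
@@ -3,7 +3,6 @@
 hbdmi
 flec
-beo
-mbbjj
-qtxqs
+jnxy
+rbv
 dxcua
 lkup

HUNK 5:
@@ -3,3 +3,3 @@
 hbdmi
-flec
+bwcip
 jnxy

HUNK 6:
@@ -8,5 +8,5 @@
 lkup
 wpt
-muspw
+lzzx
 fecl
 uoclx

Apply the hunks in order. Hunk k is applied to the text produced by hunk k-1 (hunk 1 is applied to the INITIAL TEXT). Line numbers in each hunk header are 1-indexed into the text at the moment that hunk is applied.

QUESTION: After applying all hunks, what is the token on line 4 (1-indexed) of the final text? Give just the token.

Hunk 1: at line 7 remove [pjuy,vbi] add [wpt,muspw,fecl] -> 14 lines: iaoat dsoi xdl nwef mbbjj qtxqs dxcua lkup wpt muspw fecl uoclx nsfxw xgk
Hunk 2: at line 1 remove [xdl,nwef] add [flec,beo] -> 14 lines: iaoat dsoi flec beo mbbjj qtxqs dxcua lkup wpt muspw fecl uoclx nsfxw xgk
Hunk 3: at line 1 remove [dsoi] add [ufwg,hbdmi] -> 15 lines: iaoat ufwg hbdmi flec beo mbbjj qtxqs dxcua lkup wpt muspw fecl uoclx nsfxw xgk
Hunk 4: at line 3 remove [beo,mbbjj,qtxqs] add [jnxy,rbv] -> 14 lines: iaoat ufwg hbdmi flec jnxy rbv dxcua lkup wpt muspw fecl uoclx nsfxw xgk
Hunk 5: at line 3 remove [flec] add [bwcip] -> 14 lines: iaoat ufwg hbdmi bwcip jnxy rbv dxcua lkup wpt muspw fecl uoclx nsfxw xgk
Hunk 6: at line 8 remove [muspw] add [lzzx] -> 14 lines: iaoat ufwg hbdmi bwcip jnxy rbv dxcua lkup wpt lzzx fecl uoclx nsfxw xgk
Final line 4: bwcip

Answer: bwcip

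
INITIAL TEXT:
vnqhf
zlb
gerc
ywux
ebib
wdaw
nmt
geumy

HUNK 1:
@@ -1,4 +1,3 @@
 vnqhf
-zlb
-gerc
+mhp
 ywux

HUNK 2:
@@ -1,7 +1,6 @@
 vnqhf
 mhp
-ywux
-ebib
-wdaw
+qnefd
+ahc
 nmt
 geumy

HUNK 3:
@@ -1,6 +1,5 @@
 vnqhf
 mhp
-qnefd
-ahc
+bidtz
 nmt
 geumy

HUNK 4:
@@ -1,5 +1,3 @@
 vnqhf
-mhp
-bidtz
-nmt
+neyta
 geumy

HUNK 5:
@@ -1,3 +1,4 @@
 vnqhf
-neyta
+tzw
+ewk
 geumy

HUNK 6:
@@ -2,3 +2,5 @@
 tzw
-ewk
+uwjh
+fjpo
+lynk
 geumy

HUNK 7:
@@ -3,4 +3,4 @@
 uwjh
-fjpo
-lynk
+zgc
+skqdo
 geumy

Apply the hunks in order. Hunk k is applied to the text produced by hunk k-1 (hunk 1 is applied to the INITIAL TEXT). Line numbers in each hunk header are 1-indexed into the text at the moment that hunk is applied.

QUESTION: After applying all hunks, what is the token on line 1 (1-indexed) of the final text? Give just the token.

Hunk 1: at line 1 remove [zlb,gerc] add [mhp] -> 7 lines: vnqhf mhp ywux ebib wdaw nmt geumy
Hunk 2: at line 1 remove [ywux,ebib,wdaw] add [qnefd,ahc] -> 6 lines: vnqhf mhp qnefd ahc nmt geumy
Hunk 3: at line 1 remove [qnefd,ahc] add [bidtz] -> 5 lines: vnqhf mhp bidtz nmt geumy
Hunk 4: at line 1 remove [mhp,bidtz,nmt] add [neyta] -> 3 lines: vnqhf neyta geumy
Hunk 5: at line 1 remove [neyta] add [tzw,ewk] -> 4 lines: vnqhf tzw ewk geumy
Hunk 6: at line 2 remove [ewk] add [uwjh,fjpo,lynk] -> 6 lines: vnqhf tzw uwjh fjpo lynk geumy
Hunk 7: at line 3 remove [fjpo,lynk] add [zgc,skqdo] -> 6 lines: vnqhf tzw uwjh zgc skqdo geumy
Final line 1: vnqhf

Answer: vnqhf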